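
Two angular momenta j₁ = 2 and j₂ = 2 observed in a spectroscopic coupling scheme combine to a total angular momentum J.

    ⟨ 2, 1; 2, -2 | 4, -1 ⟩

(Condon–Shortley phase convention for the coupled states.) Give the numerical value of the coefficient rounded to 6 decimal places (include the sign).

+0.267261

√[9·0!4!4!/9! · 3!1!0!4!3!5!] = √(10368/7)
  +(−1)^0/∏(0,0,1,0,3,4)! = 1/144  (running 1/144)
⟨..|..⟩ = √(10368/7)·(1/144) = +0.267261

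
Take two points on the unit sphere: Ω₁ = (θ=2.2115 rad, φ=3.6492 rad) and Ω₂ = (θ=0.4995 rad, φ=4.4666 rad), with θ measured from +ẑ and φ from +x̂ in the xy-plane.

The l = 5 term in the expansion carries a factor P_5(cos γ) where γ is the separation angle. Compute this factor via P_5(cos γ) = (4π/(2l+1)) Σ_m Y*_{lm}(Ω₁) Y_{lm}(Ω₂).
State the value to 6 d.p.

-0.343613

Addition theorem: P_5(cos γ) = (4π/11) Σ_m Y*_{lm}(Ω₁) Y_{lm}(Ω₂), m = −5…5:
  m=-5: Y*=0.12653 - 0.08723j  Y=-0.01102 + 0.00392j  product -0.00105 + 0.00146j
  m=-4: Y*=0.16076 - 0.32477j  Y=0.03760 + 0.05644j  product 0.02437 - 0.00314j
  m=-3: Y*=-0.01894 - 0.39449j  Y=0.15170 - 0.16702j  product -0.06876 - 0.05668j
  m=-2: Y*=-0.02471 - 0.03980j  Y=-0.39470 - 0.21133j  product 0.00134 + 0.02093j
  m=-1: Y*=0.29647 + 0.16490j  Y=-0.10009 + 0.39899j  product -0.09547 + 0.10178j
  m=+0: Y*=0.13762 + 0.00000j  Y=-0.15726 + 0.00000j  product -0.02164 + 0.00000j
  m=+1: Y*=-0.29647 + 0.16490j  Y=0.10009 + 0.39899j  product -0.09547 - 0.10178j
  m=+2: Y*=-0.02471 + 0.03980j  Y=-0.39470 + 0.21133j  product 0.00134 - 0.02093j
  m=+3: Y*=0.01894 - 0.39449j  Y=-0.15170 - 0.16702j  product -0.06876 + 0.05668j
  m=+4: Y*=0.16076 + 0.32477j  Y=0.03760 - 0.05644j  product 0.02437 + 0.00314j
  m=+5: Y*=-0.12653 - 0.08723j  Y=0.01102 + 0.00392j  product -0.00105 - 0.00146j
Total Σ_m = -0.30078 + 0.00000j. Multiply by 1.142397: -0.34361 + 0.00000j. P_5(cos γ) = -0.343613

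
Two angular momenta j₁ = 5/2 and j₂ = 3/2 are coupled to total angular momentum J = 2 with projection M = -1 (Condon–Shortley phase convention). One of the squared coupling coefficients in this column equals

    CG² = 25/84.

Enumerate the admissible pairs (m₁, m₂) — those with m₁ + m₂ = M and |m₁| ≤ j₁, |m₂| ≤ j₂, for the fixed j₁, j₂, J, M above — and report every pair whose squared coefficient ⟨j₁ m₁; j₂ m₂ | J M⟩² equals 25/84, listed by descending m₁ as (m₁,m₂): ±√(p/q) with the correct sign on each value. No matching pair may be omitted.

(-1/2,-1/2): −√(25/84)

Admissible pairs with m₁+m₂ = M = -1: (-5/2,3/2), (-3/2,1/2), (-1/2,-1/2), (1/2,-3/2)
  (m₁,m₂)=(1/2,-3/2): CG² = 9/28, CG = +√(9/28)
  (m₁,m₂)=(-1/2,-1/2): CG² = 25/84, CG = −√(25/84)   ← matches the target
  (m₁,m₂)=(-3/2,1/2): CG² = 1/42, CG = +√(1/42)
  (m₁,m₂)=(-5/2,3/2): CG² = 5/14, CG = +√(5/14)
Pairs with CG² = 25/84: (-1/2,-1/2): −√(25/84)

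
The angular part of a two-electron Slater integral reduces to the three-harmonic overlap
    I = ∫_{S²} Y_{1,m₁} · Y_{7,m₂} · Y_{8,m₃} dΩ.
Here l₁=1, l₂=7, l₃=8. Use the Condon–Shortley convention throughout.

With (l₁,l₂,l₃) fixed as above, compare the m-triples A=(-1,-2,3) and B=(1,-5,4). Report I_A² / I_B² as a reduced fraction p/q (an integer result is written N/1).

l's match ⇒ only the (l;m) 3-j factors differ between A and B.
A: triangle coeff Δ(1,7,8) = 1/2040; Σ_t [0,0]: t=0:+1/87091200 = 1/87091200; (3j)²=11/408 [(1 7 8; -1 -2 3)], sign=-1
B: triangle coeff Δ(1,7,8) = 1/2040; Σ_t [0,0]: t=0:+1/1916006400 = 1/1916006400; (3j)²=1/340 [(1 7 8; 1 -5 4)], sign=+1
I_A²/I_B² = (11/408)/(1/340) = 55/6

55/6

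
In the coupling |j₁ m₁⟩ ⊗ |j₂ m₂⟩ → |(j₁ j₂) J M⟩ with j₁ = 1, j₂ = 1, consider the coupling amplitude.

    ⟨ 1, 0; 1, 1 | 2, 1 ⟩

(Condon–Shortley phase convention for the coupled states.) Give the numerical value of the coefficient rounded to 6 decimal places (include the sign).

j₁+j₂−J=0  J+j₁−j₂=2  J−j₁+j₂=2  j₁+j₂+J+1=5
(j₁±m₁, j₂±m₂, J±M) = (1,1,2,0,3,1)
P² = 2
sum k=0..0:
  [0] +1/2 = 1/2
S = 1/2
C² = P²·S² = 1/2 ; C = +0.707107

+√(1/2) ≈ +0.707107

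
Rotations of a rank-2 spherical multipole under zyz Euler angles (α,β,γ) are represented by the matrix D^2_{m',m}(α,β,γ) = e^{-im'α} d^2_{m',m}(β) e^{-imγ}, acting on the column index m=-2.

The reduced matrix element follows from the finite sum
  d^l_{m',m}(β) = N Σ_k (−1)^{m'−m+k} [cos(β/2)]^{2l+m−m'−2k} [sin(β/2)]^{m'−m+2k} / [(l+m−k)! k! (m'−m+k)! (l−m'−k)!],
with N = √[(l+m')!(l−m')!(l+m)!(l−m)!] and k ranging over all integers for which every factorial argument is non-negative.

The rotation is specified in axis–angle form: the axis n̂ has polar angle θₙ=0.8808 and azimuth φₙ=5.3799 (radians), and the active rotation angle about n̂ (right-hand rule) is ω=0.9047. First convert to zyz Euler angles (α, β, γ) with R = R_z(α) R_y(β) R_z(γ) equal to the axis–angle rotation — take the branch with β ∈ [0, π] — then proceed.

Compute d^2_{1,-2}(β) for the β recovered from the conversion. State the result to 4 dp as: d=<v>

d=-0.0721

Axis–angle → zyz. n̂ = (sinθₙcosφₙ, sinθₙsinφₙ, cosθₙ) = (+0.477428, -0.605711, +0.636534), ω = 0.9047.
R = I cosω + sinω [n̂]ₓ + (1−cosω) n̂n̂ᵀ gives
  R = [+0.705012, -0.610960, -0.360121; +0.389978, +0.758101, -0.522686; +0.592348, +0.228060, +0.772731]
β = atan2(√(R₁₃²+R₂₃²), R₃₃) = 0.687665; α = atan2(R₂₃, R₁₃) mod 2π = 4.109096; γ = atan2(R₃₂, −R₃₁) mod 2π = 2.774074
d^2_{1,-2}(β=0.6877) via the finite sum:
Half-angle: c=0.941470, s=0.337098. N=√(6·1·1·24)=12.000000
k: max(0,(-2)−(1))=0 … min(2+(-2),2−(1))=0
  k=0: (−1)^3·12.0000/(6)·0.9415^1·0.3371^3 = -0.072128
d^2_{1,-2}(0.6877) = -0.072128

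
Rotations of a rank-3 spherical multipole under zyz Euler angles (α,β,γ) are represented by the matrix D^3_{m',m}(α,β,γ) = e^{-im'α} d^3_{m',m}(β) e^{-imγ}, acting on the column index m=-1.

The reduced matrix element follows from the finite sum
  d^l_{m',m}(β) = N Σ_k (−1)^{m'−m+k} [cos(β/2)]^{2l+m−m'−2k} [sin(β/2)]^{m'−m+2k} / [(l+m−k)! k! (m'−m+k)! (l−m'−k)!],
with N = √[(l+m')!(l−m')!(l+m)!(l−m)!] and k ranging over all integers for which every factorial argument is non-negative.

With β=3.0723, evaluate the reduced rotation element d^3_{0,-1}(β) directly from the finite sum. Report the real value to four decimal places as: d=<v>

d^3_{0,-1}(β=3.0723) via the finite sum:
Half-angle: c=0.034639, s=0.999400. N=√(6·6·2·24)=41.569219
k∈{0,1,2} keeps every argument non-negative
  k=0: (−1)^1·41.5692/(12)·0.0346^5·0.9994^1 = -0.000000
  k=1: (−1)^2·41.5692/(4)·0.0346^3·0.9994^3 = +0.000431
  k=2: (−1)^3·41.5692/(12)·0.0346^1·0.9994^5 = -0.119635
d^3_{0,-1}(3.0723) = -0.000000 +0.000431 -0.119635 = -0.119204

d=-0.1192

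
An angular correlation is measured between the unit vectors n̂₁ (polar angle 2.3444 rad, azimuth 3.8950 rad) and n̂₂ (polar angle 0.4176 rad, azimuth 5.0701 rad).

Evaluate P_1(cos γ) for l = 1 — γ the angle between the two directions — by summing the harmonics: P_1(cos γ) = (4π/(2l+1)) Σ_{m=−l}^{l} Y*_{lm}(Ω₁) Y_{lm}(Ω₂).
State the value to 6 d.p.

-0.526838

Expand P_1 via completeness: Σ_{m} conj(Y_{1,m}) at Ω₁ times Y_{1,m} at Ω₂ —
  m=-1: Y*=-0.180273-0.169093i  Y=+0.049061+0.131252i  product +0.013349-0.031957i
  m=+0: Y*=-0.341395-0.000000i  Y=+0.446614+0.000000i  product -0.152472-0.000000i
  m=+1: Y*=+0.180273-0.169093i  Y=-0.049061+0.131252i  product +0.013349+0.031957i
Accumulated sum -0.125773+0.000000i; after 4π/(2l+1) scaling, -0.526838+0.000000i ⇒ P_1 = -0.526838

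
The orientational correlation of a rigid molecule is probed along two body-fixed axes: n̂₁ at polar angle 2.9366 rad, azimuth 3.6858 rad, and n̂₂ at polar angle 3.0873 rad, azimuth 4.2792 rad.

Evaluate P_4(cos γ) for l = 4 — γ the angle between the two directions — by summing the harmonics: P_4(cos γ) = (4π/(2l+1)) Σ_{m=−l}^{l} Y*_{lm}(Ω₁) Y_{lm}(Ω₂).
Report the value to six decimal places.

0.871671

Expand P_4 via completeness: Σ_{m} conj(Y_{4,m}) at Ω₁ times Y_{4,m} at Ω₂ —
  term(m=-4) = -0.000000-0.000000i   from Y*(Ω₁)=-0.000433+0.000625i, Y(Ω₂)=-0.000001+0.000004i
  term(m=-3) = -0.000000-0.000002i   from Y*(Ω₁)=-0.000639+0.010317i, Y(Ω₂)=-0.000192+0.000054i
  term(m=-2) = +0.000175-0.000432i   from Y*(Ω₁)=+0.036716+0.070117i, Y(Ω₂)=-0.003815-0.004488i
  term(m=-1) = +0.029582-0.019953i   from Y*(Ω₁)=+0.299261+0.181102i, Y(Ω₂)=+0.042821-0.092588i
  term(m=+0) = +0.564775+0.000000i   from Y*(Ω₁)=+0.677306-0.000000i, Y(Ω₂)=+0.833856+0.000000i
  term(m=+1) = +0.029582+0.019953i   from Y*(Ω₁)=-0.299261+0.181102i, Y(Ω₂)=-0.042821-0.092588i
  term(m=+2) = +0.000175+0.000432i   from Y*(Ω₁)=+0.036716-0.070117i, Y(Ω₂)=-0.003815+0.004488i
  term(m=+3) = -0.000000+0.000002i   from Y*(Ω₁)=+0.000639+0.010317i, Y(Ω₂)=+0.000192+0.000054i
  term(m=+4) = -0.000000+0.000000i   from Y*(Ω₁)=-0.000433-0.000625i, Y(Ω₂)=-0.000001-0.000004i
Total Σ_m = +0.624288-0.000000i. Multiply by 1.396263: +0.871671-0.000000i. P_4(cos γ) = 0.871671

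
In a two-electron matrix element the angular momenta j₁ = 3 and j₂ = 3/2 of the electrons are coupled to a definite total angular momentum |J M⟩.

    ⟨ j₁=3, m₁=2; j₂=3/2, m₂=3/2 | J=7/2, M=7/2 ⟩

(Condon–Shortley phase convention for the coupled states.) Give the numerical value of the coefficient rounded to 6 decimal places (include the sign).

√[8·1!5!2!/9! · 5!1!3!0!7!0!] = √(19200)
  +(−1)^1/∏(1,0,0,2,5,0)! = -1/240  (running -1/240)
⟨..|..⟩ = √(19200)·(-1/240) = -0.577350

−√(1/3) = -0.577350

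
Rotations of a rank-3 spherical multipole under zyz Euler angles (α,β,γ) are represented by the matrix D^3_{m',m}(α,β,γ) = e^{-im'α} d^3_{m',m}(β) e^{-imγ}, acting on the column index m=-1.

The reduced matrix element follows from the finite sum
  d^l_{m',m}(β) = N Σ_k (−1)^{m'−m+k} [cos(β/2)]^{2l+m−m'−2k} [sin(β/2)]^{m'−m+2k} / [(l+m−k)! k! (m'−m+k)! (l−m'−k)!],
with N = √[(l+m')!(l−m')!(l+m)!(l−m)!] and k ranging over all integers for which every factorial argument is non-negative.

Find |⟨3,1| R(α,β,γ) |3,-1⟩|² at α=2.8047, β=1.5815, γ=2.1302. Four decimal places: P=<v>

D^3_{1,-1}(2.8047,1.5815,2.1302) = e^{-i·1·2.8047}·d^3_{1,-1}(1.5815)·e^{-i·-1·2.1302}. Compute d first:
c=cos(1.581500/2)=0.703312, s=sin(1.581500/2)=0.710881; N=√[24·2·2·24]=48.000000
k: max(0,(-1)−(1))=0 … min(3+(-1),3−(1))=2
  k=0: (−1)^2·48.0000/(8)·0.7033^4·0.7109^2 = +0.741887
  k=1: (−1)^3·48.0000/(6)·0.7033^2·0.7109^4 = -1.010588
  k=2: (−1)^4·48.0000/(48)·0.7033^0·0.7109^6 = +0.129057
d^3_{1,-1}(1.5815) = +0.741887 -1.010588 +0.129057 = -0.139643
|D^3_{1,-1}|² = |d^3_{1,-1}(β)|² = (-0.139643)² = 0.019500 (the z-rotation phases have unit modulus)

P=0.0195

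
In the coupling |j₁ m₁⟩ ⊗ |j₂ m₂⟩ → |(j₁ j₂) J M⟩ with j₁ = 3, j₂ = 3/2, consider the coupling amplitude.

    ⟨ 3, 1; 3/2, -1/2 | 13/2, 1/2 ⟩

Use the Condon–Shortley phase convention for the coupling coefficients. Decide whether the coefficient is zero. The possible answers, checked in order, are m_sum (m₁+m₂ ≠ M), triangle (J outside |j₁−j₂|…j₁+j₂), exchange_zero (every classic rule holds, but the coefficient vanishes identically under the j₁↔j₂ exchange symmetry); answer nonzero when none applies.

m-sum: m₁+m₂ = 1+(-1/2) = 1/2, M = 1/2  ✓
triangle: need |j₁−j₂| ≤ J ≤ j₁+j₂, i.e. J ∈ [3/2, 9/2]; J = 13/2 is outside ✗ ⇒ coefficient is 0

triangle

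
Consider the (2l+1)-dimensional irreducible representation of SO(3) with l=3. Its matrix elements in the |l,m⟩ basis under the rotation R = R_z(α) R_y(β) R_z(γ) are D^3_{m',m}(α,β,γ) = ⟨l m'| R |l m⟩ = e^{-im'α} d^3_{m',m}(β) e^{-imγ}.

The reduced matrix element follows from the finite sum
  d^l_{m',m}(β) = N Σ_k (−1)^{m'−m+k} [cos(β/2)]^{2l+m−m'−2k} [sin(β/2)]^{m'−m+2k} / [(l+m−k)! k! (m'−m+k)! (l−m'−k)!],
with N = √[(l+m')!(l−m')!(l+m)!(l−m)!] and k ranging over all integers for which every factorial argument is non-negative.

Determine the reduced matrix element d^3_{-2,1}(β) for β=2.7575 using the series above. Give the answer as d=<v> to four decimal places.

d^3_{-2,1}(β=2.7575) via the finite sum:
c=cos(2.757500/2)=0.190868, s=sin(2.757500/2)=0.981616; N=√[1·120·24·2]=75.894664
Admissible k: 3..4 (factorial args all ≥0)
  k=3: (−1)^0·75.8947/(12)·0.1909^3·0.9816^3 = +0.041596
  k=4: (−1)^1·75.8947/(24)·0.1909^1·0.9816^5 = -0.550099
d^3_{-2,1}(2.7575) = +0.041596 -0.550099 = -0.508502

d=-0.5085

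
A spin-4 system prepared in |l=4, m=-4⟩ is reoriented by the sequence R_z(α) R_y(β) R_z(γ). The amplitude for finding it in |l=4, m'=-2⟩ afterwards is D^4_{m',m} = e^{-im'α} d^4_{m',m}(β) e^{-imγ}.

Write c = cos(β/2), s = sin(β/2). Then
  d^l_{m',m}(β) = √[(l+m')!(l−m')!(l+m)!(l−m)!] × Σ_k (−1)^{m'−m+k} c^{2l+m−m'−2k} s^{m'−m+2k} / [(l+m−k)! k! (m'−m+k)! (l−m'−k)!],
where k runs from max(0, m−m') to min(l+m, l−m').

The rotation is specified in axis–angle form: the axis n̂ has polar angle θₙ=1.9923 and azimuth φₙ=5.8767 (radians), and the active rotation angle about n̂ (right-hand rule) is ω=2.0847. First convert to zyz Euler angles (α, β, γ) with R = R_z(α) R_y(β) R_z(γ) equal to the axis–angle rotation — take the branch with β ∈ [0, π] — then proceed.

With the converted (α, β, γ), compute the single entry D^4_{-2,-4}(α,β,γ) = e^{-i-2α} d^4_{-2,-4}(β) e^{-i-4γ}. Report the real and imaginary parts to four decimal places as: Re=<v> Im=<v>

Re=0.1716 Im=0.0507

Axis–angle → zyz. n̂ = (sinθₙcosφₙ, sinθₙsinφₙ, cosθₙ) = (+0.838123, -0.360777, -0.409133), ω = 2.0847.
R = I cosω + sinω [n̂]ₓ + (1−cosω) n̂n̂ᵀ gives
  R = [+0.556180, -0.094732, -0.825645; -0.807304, -0.297436, -0.509698; -0.197292, +0.950030, -0.241905]
β = atan2(√(R₁₃²+R₂₃²), R₃₃) = 1.815125; α = atan2(R₂₃, R₁₃) mod 2π = 3.694660; γ = atan2(R₃₂, −R₃₁) mod 2π = 1.366038
First d^4_{-2,-4}(β=1.8151), then the phase factors e^{-i(-2)α} and e^{-i(-4)γ}:
c=cos(1.815125/2)=0.615668, s=sin(1.815125/2)=0.788005; N=√[2·720·1·40320]=7619.763776
The bounds max(0,m−m')=0 and min(l+m,l−m')=0 give 1 term
  k=0: (−1)^2·7619.7638/(1440)·0.6157^6·0.7880^2 = +0.178944
d^4_{-2,-4}(1.8151) = +0.178944
Phases: e^{-i·(-2)·3.6947}=+0.448121+0.893973i, e^{-i·(-4)·1.3660}=+0.682927-0.730487i ⇒ D=+0.171620+0.050672i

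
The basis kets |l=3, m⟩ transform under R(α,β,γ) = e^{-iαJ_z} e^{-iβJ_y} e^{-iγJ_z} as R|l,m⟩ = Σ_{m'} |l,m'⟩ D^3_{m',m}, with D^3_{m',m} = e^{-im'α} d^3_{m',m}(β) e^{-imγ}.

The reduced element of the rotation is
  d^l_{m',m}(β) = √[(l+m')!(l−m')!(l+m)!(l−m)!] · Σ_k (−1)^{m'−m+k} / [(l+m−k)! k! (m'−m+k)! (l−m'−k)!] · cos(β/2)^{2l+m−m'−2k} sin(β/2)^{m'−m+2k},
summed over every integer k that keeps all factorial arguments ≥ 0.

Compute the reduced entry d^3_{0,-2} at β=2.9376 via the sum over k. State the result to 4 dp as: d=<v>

d=-0.0550

d^3_{0,-2}(β=2.9376) via the finite sum:
With c≡cos(β/2)=0.101820 and s≡sin(β/2)=0.994803, N=[6·6·1·120]^{1/2}=65.726707
k: max(0,(-2)−(0))=0 … min(3+(-2),3−(0))=1
  k=0: (−1)^2·65.7267/(12)·0.1018^4·0.9948^2 = +0.000583
  k=1: (−1)^3·65.7267/(12)·0.1018^2·0.9948^4 = -0.055612
d^3_{0,-2}(2.9376) = +0.000583 -0.055612 = -0.055030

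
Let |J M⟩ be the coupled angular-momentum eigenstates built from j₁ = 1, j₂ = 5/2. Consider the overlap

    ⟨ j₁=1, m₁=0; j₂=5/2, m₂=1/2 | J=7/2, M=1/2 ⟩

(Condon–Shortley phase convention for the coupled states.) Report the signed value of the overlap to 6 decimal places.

+√(4/7) = +0.755929

√[8·0!2!5!/8! · 1!1!3!2!4!3!] = √(576/7)
  +(−1)^0/∏(0,0,1,3,1,2)! = 1/12  (running 1/12)
⟨..|..⟩ = √(576/7)·(1/12) = +0.755929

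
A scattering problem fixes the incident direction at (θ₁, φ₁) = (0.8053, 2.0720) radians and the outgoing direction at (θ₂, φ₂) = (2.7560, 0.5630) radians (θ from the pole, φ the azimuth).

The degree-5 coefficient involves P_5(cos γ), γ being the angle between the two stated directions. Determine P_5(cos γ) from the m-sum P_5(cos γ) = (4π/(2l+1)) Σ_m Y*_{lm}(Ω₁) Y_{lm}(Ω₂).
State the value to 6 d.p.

0.213981

Expand P_5 via completeness: Σ_{m} conj(Y_{5,m}) at Ω₁ times Y_{5,m} at Ω₂ —
  term(m=-5) = 0.00010 + 0.00030j   from Y*(Ω₁)=-0.05370 - 0.07279j, Y(Ω₂)=-0.00331 - 0.00112j
  term(m=-4) = -0.00725 + 0.00183j   from Y*(Ω₁)=-0.11559 + 0.24939j, Y(Ω₂)=0.01714 + 0.02114j
  term(m=-3) = -0.00983 - 0.05241j   from Y*(Ω₁)=0.42969 - 0.02891j, Y(Ω₂)=-0.01460 - 0.12295j
  term(m=-2) = 0.09337 - 0.01160j   from Y*(Ω₁)=-0.14470 - 0.22655j, Y(Ω₂)=-0.15060 + 0.31595j
  term(m=-1) = -0.00675 - 0.10908j   from Y*(Ω₁)=0.09775 - 0.17842j, Y(Ω₂)=0.45427 - 0.28671j
  term(m=+0) = 0.04804 + 0.00000j   from Y*(Ω₁)=-0.33109 + 0.00000j, Y(Ω₂)=-0.14510 + 0.00000j
  term(m=+1) = -0.00675 + 0.10908j   from Y*(Ω₁)=-0.09775 - 0.17842j, Y(Ω₂)=-0.45427 - 0.28671j
  term(m=+2) = 0.09337 + 0.01160j   from Y*(Ω₁)=-0.14470 + 0.22655j, Y(Ω₂)=-0.15060 - 0.31595j
  term(m=+3) = -0.00983 + 0.05241j   from Y*(Ω₁)=-0.42969 - 0.02891j, Y(Ω₂)=0.01460 - 0.12295j
  term(m=+4) = -0.00725 - 0.00183j   from Y*(Ω₁)=-0.11559 - 0.24939j, Y(Ω₂)=0.01714 - 0.02114j
  term(m=+5) = 0.00010 - 0.00030j   from Y*(Ω₁)=0.05370 - 0.07279j, Y(Ω₂)=0.00331 - 0.00112j
Total Σ_m = 0.18731 + 0.00000j. Multiply by 1.142397: 0.21398 + 0.00000j. P_5(cos γ) = 0.213981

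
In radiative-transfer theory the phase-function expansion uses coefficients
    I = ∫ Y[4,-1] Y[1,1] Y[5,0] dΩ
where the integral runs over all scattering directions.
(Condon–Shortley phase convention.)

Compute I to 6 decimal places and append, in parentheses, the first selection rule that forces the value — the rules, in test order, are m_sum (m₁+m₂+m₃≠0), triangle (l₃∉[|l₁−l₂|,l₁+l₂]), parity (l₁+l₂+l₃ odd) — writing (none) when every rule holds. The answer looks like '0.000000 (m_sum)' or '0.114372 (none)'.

0.155288 (none)

Checks pass: Σm=0; 10 even; l₃=5∈[3,5].
(2·4+1)(2·1+1)(2·5+1) = 297
Δ: 0! 8! 2! / 11! → 1/495
sum: t=0:+1/576 = 1/576
3j²(4 1 5; 0 0 0) = Δ·Π!·Σ² = 5/99  (sign -1)
sum: t=0:+1/1440 = 1/1440
3j²(4 1 5; -1 1 0) = Δ·Π!·Σ² = 2/99  (sign -1)
combine: 4πI² = 297·5/99·2/99 = 10/33
take √, sign +1: I = 0.15528807
No selection rule forces the value: the integral is nonzero (none).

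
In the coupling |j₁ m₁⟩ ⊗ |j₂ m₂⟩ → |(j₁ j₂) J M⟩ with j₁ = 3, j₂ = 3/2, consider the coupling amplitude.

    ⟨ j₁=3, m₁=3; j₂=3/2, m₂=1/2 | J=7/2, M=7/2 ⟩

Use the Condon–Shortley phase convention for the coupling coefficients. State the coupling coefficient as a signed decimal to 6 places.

j₁+j₂−J=1  J+j₁−j₂=5  J−j₁+j₂=2  j₁+j₂+J+1=9
(j₁±m₁, j₂±m₂, J±M) = (6,0,2,1,7,0)
P² = 38400
sum k=0..0:
  [0] +1/240 = 1/240
S = 1/240
C² = P²·S² = 2/3 ; C = +0.816497

+√(2/3) = +0.816497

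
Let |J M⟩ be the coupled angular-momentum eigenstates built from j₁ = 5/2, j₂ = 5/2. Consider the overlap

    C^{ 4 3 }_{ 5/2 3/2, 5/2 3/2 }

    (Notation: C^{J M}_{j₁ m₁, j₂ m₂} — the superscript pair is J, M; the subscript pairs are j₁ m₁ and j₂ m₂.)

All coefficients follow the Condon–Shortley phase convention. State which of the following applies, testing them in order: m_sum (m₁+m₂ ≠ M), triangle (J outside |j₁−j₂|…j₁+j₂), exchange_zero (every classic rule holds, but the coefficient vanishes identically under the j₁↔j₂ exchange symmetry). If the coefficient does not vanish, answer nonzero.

m-sum: m₁+m₂ = 3/2+3/2 = 3, M = 3  ✓
triangle: |j₁−j₂| = 0 ≤ J = 4 ≤ j₁+j₂ = 5  ✓
exchange: j₁=j₂ and m₁=m₂, and (−1)^(j₁+j₂−J) = (−1)^1 = −1 forces ⟨j₁m₁;j₂m₂|JM⟩ = −⟨j₂m₂;j₁m₁|JM⟩ = −⟨j₁m₁;j₂m₂|JM⟩ ⇒ the coefficient vanishes identically
Racah sum check: Σ_k collapses to 0 ⇒ CG = 0

exchange_zero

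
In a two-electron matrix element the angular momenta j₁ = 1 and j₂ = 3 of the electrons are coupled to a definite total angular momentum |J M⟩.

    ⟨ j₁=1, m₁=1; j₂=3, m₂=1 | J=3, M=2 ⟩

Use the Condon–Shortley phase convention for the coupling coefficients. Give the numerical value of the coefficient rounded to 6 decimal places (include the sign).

+0.645497

√[7·1!1!5!/8! · 2!0!4!2!5!1!] = √(240)
  +(−1)^0/∏(0,1,0,4,1,1)! = 1/24  (running 1/24)
⟨..|..⟩ = √(240)·(1/24) = +0.645497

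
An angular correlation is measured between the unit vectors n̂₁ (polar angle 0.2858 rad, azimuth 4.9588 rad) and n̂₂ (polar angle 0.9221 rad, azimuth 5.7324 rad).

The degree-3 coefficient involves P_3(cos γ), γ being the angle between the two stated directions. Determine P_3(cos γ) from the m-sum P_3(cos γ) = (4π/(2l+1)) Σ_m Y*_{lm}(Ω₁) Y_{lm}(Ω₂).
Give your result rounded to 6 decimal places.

Expand P_3 via completeness: Σ_{m} conj(Y_{3,m}) at Ω₁ times Y_{3,m} at Ω₂ —
  [-3]  conj(Y_{3,-3})(Ω₁) = (-0.006299, 0.006909) ; Y_{3,-3}(Ω₂) = (-0.017200, 0.210421) ; Δ = (-0.001345, -0.001444)
  [-2]  conj(Y_{3,-2})(Ω₁) = (-0.068660, -0.036872) ; Y_{3,-2}(Ω₂) = (0.177293, 0.349696) ; Δ = (0.000721, -0.030547)
  [-1]  conj(Y_{3,-1})(Ω₁) = (0.080066, -0.318327) ; Y_{3,-1}(Ω₂) = (0.181039, 0.111191) ; Δ = (0.049890, -0.048727)
  [+0]  conj(Y_{3,0})(Ω₁) = (0.573790, -0.000000) ; Y_{3,0}(Ω₂) = (-0.264914, 0.000000) ; Δ = (-0.152005, 0.000000)
  [+1]  conj(Y_{3,1})(Ω₁) = (-0.080066, -0.318327) ; Y_{3,1}(Ω₂) = (-0.181039, 0.111191) ; Δ = (0.049890, 0.048727)
  [+2]  conj(Y_{3,2})(Ω₁) = (-0.068660, 0.036872) ; Y_{3,2}(Ω₂) = (0.177293, -0.349696) ; Δ = (0.000721, 0.030547)
  [+3]  conj(Y_{3,3})(Ω₁) = (0.006299, 0.006909) ; Y_{3,3}(Ω₂) = (0.017200, 0.210421) ; Δ = (-0.001345, 0.001444)
Accumulated sum (-0.053473, 0.000000); after 4π/(2l+1) scaling, (-0.095995, 0.000000) ⇒ P_3 = -0.095995

-0.095995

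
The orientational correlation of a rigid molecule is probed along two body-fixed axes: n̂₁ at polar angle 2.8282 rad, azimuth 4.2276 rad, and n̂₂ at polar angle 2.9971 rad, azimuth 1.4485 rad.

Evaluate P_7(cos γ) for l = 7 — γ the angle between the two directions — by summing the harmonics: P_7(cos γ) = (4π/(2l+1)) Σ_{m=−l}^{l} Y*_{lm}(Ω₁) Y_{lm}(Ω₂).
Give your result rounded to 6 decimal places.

Expand P_7 via completeness: Σ_{m} conj(Y_{7,m}) at Ω₁ times Y_{7,m} at Ω₂ —
  term(m=-7) = 0.00000 + 0.00000j   from Y*(Ω₁)=-0.00003 - 0.00013j, Y(Ω₂)=-0.00000 + 0.00000j
  term(m=-6) = -0.00000 - 0.00000j   from Y*(Ω₁)=-0.00149 - 0.00035j, Y(Ω₂)=0.00001 + 0.00001j
  term(m=-5) = 0.00000 + 0.00000j   from Y*(Ω₁)=-0.00723 + 0.00829j, Y(Ω₂)=0.00015 - 0.00022j
  term(m=-4) = 0.00002 - 0.00017j   from Y*(Ω₁)=0.01990 + 0.05156j, Y(Ω₂)=-0.00268 - 0.00143j
  term(m=-3) = -0.00227 + 0.00432j   from Y*(Ω₁)=0.19441 + 0.02274j, Y(Ω₂)=-0.00895 + 0.02328j
  term(m=-2) = 0.04916 - 0.04355j   from Y*(Ω₁)=0.26057 - 0.37987j, Y(Ω₂)=0.13832 + 0.03452j
  term(m=-1) = -0.27879 + 0.10573j   from Y*(Ω₁)=-0.27280 - 0.51794j, Y(Ω₂)=0.06214 - 0.50554j
  term(m=+0) = 0.02420 + 0.00000j   from Y*(Ω₁)=-0.03042 + 0.00000j, Y(Ω₂)=-0.79554 + 0.00000j
  term(m=+1) = -0.27879 - 0.10573j   from Y*(Ω₁)=0.27280 - 0.51794j, Y(Ω₂)=-0.06214 - 0.50554j
  term(m=+2) = 0.04916 + 0.04355j   from Y*(Ω₁)=0.26057 + 0.37987j, Y(Ω₂)=0.13832 - 0.03452j
  term(m=+3) = -0.00227 - 0.00432j   from Y*(Ω₁)=-0.19441 + 0.02274j, Y(Ω₂)=0.00895 + 0.02328j
  term(m=+4) = 0.00002 + 0.00017j   from Y*(Ω₁)=0.01990 - 0.05156j, Y(Ω₂)=-0.00268 + 0.00143j
  term(m=+5) = 0.00000 - 0.00000j   from Y*(Ω₁)=0.00723 + 0.00829j, Y(Ω₂)=-0.00015 - 0.00022j
  term(m=+6) = -0.00000 + 0.00000j   from Y*(Ω₁)=-0.00149 + 0.00035j, Y(Ω₂)=0.00001 - 0.00001j
  term(m=+7) = 0.00000 - 0.00000j   from Y*(Ω₁)=0.00003 - 0.00013j, Y(Ω₂)=0.00000 + 0.00000j
Total Σ_m = -0.43956 + 0.00000j. Multiply by 0.837758: -0.36824 + 0.00000j. P_7(cos γ) = -0.368241

-0.368241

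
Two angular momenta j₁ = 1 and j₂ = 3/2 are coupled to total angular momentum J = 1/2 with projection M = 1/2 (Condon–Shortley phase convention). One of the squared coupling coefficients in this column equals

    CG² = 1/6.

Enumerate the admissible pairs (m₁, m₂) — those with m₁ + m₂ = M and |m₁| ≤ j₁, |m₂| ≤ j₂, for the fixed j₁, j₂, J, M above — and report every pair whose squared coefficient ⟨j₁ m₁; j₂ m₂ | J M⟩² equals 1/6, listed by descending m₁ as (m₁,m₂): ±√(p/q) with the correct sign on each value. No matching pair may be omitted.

Admissible pairs with m₁+m₂ = M = 1/2: (-1,3/2), (0,1/2), (1,-1/2)
  (m₁,m₂)=(1,-1/2): CG² = 1/6, CG = +√(1/6)   ← matches the target
  (m₁,m₂)=(0,1/2): CG² = 1/3, CG = −√(1/3)
  (m₁,m₂)=(-1,3/2): CG² = 1/2, CG = +√(1/2)
Pairs with CG² = 1/6: (1,-1/2): +√(1/6)

(1,-1/2): +√(1/6)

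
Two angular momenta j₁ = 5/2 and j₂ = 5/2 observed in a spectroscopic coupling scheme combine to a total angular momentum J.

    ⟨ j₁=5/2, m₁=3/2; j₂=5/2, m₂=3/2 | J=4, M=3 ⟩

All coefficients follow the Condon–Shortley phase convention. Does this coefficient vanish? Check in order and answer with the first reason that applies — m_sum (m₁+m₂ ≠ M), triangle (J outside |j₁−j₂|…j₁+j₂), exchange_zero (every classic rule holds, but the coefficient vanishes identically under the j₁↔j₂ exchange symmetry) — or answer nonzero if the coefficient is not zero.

exchange_zero

m-sum: m₁+m₂ = 3/2+3/2 = 3, M = 3  ✓
triangle: |j₁−j₂| = 0 ≤ J = 4 ≤ j₁+j₂ = 5  ✓
exchange: j₁=j₂ and m₁=m₂, and (−1)^(j₁+j₂−J) = (−1)^1 = −1 forces ⟨j₁m₁;j₂m₂|JM⟩ = −⟨j₂m₂;j₁m₁|JM⟩ = −⟨j₁m₁;j₂m₂|JM⟩ ⇒ the coefficient vanishes identically
Racah sum check: Σ_k collapses to 0 ⇒ CG = 0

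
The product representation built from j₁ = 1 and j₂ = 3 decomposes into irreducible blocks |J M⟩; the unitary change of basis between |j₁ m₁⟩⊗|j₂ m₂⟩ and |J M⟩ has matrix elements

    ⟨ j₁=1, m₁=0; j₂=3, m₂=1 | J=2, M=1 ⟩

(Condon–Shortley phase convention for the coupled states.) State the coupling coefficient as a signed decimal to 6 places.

−√(8/21) ≈ -0.617213

triangle: 2!*0!*4!/7! = 48/5040
(j±m)!: 1!*1!*4!*2!*3!*1! = 288
prefactor² = (2J+1)*Δ*N² = 96/7
  k=1: −1/(1!*1!*0!*3!*0!*1!) = -1/6
Σ = -1/6  ⇒  CG² = 96/7*(-1/6)² = 8/21
CG = −√(8/21) = -0.617213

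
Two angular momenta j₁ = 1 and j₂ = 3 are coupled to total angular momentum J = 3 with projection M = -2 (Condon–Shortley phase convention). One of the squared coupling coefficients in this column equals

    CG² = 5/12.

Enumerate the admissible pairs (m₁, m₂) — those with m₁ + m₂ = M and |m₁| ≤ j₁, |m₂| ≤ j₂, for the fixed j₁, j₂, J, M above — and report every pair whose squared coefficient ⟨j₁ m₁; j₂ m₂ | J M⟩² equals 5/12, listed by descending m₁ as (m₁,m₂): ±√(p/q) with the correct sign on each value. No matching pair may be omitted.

Admissible pairs with m₁+m₂ = M = -2: (-1,-1), (0,-2), (1,-3)
  (m₁,m₂)=(1,-3): CG² = 1/4, CG = +√(1/4)
  (m₁,m₂)=(0,-2): CG² = 1/3, CG = +√(1/3)
  (m₁,m₂)=(-1,-1): CG² = 5/12, CG = −√(5/12)   ← matches the target
Pairs with CG² = 5/12: (-1,-1): −√(5/12)

(-1,-1): −√(5/12)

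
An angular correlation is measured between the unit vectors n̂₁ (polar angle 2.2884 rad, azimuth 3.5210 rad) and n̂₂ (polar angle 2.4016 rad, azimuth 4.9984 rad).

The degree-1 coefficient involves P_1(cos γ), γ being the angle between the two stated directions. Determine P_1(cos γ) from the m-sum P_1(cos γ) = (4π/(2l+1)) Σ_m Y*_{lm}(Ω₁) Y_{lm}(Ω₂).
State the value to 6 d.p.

0.532982

Expand P_1 via completeness: Σ_{m} conj(Y_{1,m}) at Ω₁ times Y_{1,m} at Ω₂ —
  m=-1: Y*=-0.241779-0.096403i  Y=+0.065725+0.223497i  product +0.005655-0.060373i
  m=+0: Y*=-0.321296-0.000000i  Y=-0.360820+0.000000i  product +0.115930+0.000000i
  m=+1: Y*=+0.241779-0.096403i  Y=-0.065725+0.223497i  product +0.005655+0.060373i
Total Σ_m = +0.127240+0.000000i. Multiply by 4.188790: +0.532982+0.000000i. P_1(cos γ) = 0.532982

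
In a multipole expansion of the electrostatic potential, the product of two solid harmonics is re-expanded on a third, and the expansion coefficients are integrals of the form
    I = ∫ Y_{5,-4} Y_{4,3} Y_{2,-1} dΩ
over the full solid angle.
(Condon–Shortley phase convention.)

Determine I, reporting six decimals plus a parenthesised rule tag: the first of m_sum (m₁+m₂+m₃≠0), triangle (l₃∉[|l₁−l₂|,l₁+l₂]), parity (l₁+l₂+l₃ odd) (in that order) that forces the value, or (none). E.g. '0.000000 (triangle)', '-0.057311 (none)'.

Σmᵢ = -2 ≠ 0, so the φ-integral vanishes; I = 0

0.000000 (m_sum)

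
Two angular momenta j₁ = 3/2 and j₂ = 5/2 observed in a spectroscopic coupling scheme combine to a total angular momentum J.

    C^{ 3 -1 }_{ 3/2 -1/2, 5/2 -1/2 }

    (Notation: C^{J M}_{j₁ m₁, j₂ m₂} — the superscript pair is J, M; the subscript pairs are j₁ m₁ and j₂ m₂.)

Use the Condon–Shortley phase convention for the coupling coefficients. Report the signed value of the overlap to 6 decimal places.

triangle: 1!*2!*4!/8! = 48/40320
(j±m)!: 1!*2!*2!*3!*2!*4! = 1152
prefactor² = (2J+1)*Δ*N² = 48/5
  k=0: +1/(0!*1!*2!*2!*0!*2!) = 1/8
  k=1: −1/(1!*0!*1!*1!*1!*3!) = -1/6
Σ = -1/24  ⇒  CG² = 48/5*(-1/24)² = 1/60
CG = −√(1/60) = -0.129099

−√(1/60) ≈ -0.129099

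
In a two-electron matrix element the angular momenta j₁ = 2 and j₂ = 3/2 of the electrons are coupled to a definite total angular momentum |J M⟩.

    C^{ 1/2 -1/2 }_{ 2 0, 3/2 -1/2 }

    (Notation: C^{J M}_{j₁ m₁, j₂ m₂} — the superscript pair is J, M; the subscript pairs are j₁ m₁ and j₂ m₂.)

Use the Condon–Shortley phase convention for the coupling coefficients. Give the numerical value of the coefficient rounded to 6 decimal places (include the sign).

triangle: 3!*1!*0!/5! = 6/120
(j±m)!: 2!*2!*1!*2!*0!*1! = 8
prefactor² = (2J+1)*Δ*N² = 4/5
  k=1: −1/(1!*2!*1!*0!*0!*0!) = -1/2
Σ = -1/2  ⇒  CG² = 4/5*(-1/2)² = 1/5
CG = −√(1/5) = -0.447214

−√(1/5) ≈ -0.447214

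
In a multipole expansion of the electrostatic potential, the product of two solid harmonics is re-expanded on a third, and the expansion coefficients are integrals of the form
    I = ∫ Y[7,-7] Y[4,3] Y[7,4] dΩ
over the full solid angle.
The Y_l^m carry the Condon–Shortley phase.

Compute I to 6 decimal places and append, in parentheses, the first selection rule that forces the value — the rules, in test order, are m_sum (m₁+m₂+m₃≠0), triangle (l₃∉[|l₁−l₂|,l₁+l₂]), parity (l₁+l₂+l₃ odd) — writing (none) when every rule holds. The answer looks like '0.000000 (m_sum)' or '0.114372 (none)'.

0.102369 (none)

m-sum 0 ✓  L=18 even ✓  3≤7≤11 ✓
Π(2lᵢ+1) = 15×9×15 = 2025
triangle coeff Δ(7,4,7) = 1/58198140
Σ_t [0,4]: t=0:+1/17418240 t=1:−1/622080 t=2:+1/230400 t=3:−1/622080 t=4:+1/17418240 = 1/806400
(3j)²=2268/230945 [(7 4 7; 0 0 0)], sign=-1
Σ_t [4,4]: t=4:+1/522547200 = 1/522547200
(3j)²=77/11628 [(7 4 7; -7 3 4)], sign=-1
⇒ 4πI² = 178605/1356277
I = (+1)√(178605/1356277/(4π)) = 0.10236881
No selection rule forces the value: the integral is nonzero (none).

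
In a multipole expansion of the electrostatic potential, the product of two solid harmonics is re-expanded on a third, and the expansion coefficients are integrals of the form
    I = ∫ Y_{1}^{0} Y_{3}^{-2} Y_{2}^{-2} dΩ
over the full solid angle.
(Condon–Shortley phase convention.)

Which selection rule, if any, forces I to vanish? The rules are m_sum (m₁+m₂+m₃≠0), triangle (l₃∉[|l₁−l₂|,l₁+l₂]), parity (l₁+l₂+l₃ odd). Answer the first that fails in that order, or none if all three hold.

m_sum

azimuthal sum: 0 − 2 − 2 = -4  ✗
2 ≤ 2 ≤ 4 (triangle on l)
L = 1 + 3 + 2 = 6 (even)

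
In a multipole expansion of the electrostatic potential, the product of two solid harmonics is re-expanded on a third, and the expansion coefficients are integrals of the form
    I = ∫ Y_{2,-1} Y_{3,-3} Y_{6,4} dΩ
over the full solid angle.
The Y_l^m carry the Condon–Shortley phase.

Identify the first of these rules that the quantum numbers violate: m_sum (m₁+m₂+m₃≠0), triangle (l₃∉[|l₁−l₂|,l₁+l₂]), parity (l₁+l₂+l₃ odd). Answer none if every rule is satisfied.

triangle

m₁+m₂+m₃ = -1 − 3 + 4 = 0  ✓
triangle: need |l₁−l₂| ≤ l₃ ≤ l₁+l₂ = [1,5]; l₃=6 is outside  ✗
parity: l₁+l₂+l₃ = 11 is odd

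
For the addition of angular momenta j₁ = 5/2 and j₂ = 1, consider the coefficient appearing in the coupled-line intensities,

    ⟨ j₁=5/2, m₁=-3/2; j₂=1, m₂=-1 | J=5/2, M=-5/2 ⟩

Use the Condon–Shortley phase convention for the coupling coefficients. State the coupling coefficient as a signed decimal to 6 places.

j₁+j₂−J=1  J+j₁−j₂=4  J−j₁+j₂=1  j₁+j₂+J+1=7
(j₁±m₁, j₂±m₂, J±M) = (1,4,0,2,0,5)
P² = 1152/7
sum k=0..0:
  [0] +1/24 = 1/24
S = 1/24
C² = P²·S² = 2/7 ; C = +0.534522

+√(2/7) = +0.534522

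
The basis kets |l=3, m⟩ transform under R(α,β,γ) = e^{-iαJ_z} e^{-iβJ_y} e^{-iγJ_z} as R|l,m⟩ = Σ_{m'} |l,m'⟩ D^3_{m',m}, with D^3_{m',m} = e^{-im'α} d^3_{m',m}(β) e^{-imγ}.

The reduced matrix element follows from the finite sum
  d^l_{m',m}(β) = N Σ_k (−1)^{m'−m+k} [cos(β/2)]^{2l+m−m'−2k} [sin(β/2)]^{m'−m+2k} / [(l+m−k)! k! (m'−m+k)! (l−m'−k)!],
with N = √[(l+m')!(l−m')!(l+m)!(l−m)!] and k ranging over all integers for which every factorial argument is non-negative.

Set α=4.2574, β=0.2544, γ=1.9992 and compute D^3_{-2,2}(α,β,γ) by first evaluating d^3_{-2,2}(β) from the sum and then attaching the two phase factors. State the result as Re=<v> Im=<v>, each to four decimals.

D^3_{-2,2}(4.2574,0.2544,1.9992) = e^{-i·-2·4.2574}·d^3_{-2,2}(0.2544)·e^{-i·2·1.9992}. Compute d first:
With c≡cos(β/2)=0.991921 and s≡sin(β/2)=0.126857, N=[1·120·120·1]^{1/2}=120.000000
k: max(0,(2)−(-2))=4 … min(3+(2),3−(-2))=5
  k=4: (−1)^0·120.0000/(24)·0.9919^2·0.1269^4 = +0.001274
  k=5: (−1)^1·120.0000/(120)·0.9919^0·0.1269^6 = -0.000004
d^3_{-2,2}(0.2544) = +0.001274 -0.000004 = +0.001270
Attach z-rotation phases: D = e^{-i(-2)(4.2574)}·(+0.001270)·e^{-i(2)(1.9992)} = -0.000247-0.001246i

Re=-0.0002 Im=-0.0012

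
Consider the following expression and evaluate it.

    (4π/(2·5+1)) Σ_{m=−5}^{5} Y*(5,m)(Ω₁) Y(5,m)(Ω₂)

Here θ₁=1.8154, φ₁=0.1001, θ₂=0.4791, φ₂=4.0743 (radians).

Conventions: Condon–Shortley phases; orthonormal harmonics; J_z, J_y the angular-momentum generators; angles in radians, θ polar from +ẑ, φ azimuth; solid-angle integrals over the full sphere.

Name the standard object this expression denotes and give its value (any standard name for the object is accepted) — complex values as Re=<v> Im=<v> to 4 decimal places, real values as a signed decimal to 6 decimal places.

This sum is the spherical-harmonic addition theorem: it equals the Legendre polynomial P_l(cos γ) of the angle γ between the two directions.
Addition theorem: P_5(cos γ) = (4π/11) Σ_m Y*_{lm}(Ω₁) Y_{lm}(Ω₂), m = −5…5:
  m=-5: (+0.350100+0.191488i) × (+0.000472-0.009650i) = +0.002013-0.003288i  (running Σ = +0.002013-0.003288i)
  m=-4: (-0.290058-0.122771i) × (-0.048898+0.032686i) = +0.018196-0.003478i  (running Σ = +0.020209-0.006766i)
  m=-3: (-0.142513-0.044131i) × (+0.194246+0.069472i) = -0.024617-0.018473i  (running Σ = -0.004408-0.025239i)
  m=-2: (+0.312020+0.063315i) × (-0.126443-0.416684i) = -0.013070-0.138020i  (running Σ = -0.017478-0.163258i)
  m=-1: (+0.077659+0.007800i) × (-0.263680+0.355567i) = -0.023251+0.025556i  (running Σ = -0.040729-0.137702i)
  m=0: (-0.314697-0.000000i) × (-0.109517+0.000000i) = +0.034465+0.000000i  (running Σ = -0.006264-0.137702i)
  m=1: (-0.077659+0.007800i) × (+0.263680+0.355567i) = -0.023251-0.025556i  (running Σ = -0.029515-0.163258i)
  m=2: (+0.312020-0.063315i) × (-0.126443+0.416684i) = -0.013070+0.138020i  (running Σ = -0.042585-0.025239i)
  m=3: (+0.142513-0.044131i) × (-0.194246+0.069472i) = -0.024617+0.018473i  (running Σ = -0.067202-0.006766i)
  m=4: (-0.290058+0.122771i) × (-0.048898-0.032686i) = +0.018196+0.003478i  (running Σ = -0.049006-0.003288i)
  m=5: (-0.350100+0.191488i) × (-0.000472-0.009650i) = +0.002013+0.003288i  (running Σ = -0.046993-0.000000i)
Total Σ_m = -0.046993-0.000000i. Multiply by 1.142397: -0.053684-0.000000i. P_5(cos γ) = -0.053684

Legendre polynomial (addition theorem), -0.053684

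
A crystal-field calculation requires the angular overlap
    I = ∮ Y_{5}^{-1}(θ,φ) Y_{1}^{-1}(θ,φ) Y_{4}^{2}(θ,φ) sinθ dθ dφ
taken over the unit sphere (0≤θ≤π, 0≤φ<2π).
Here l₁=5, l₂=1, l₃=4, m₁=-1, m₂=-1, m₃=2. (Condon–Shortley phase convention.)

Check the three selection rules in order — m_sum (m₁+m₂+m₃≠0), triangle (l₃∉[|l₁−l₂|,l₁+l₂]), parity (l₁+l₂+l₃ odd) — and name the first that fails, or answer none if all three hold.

none

m₁+m₂+m₃ = -1 − 1 + 2 = 0  ✓
triangle: |5−1|=4 ≤ l₃=4 ≤ 5+1=6  ✓
parity: l₁+l₂+l₃ = 10 is even  ✓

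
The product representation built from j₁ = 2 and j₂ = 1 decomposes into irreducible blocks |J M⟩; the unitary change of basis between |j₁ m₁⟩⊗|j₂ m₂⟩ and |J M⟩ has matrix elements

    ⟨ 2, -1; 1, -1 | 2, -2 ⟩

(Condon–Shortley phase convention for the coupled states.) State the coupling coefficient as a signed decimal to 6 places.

√[5·1!3!1!/6! · 1!3!0!2!0!4!] = √(12)
  +(−1)^0/∏(0,1,3,0,0,1)! = 1/6  (running 1/6)
⟨..|..⟩ = √(12)·(1/6) = +0.577350

+0.577350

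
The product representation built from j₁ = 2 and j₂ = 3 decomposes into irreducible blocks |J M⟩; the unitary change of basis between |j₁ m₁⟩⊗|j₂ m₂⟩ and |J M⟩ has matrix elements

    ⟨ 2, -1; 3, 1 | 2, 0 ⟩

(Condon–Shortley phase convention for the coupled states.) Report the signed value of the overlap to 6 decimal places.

+0.377964  (= +√(1/7))

√[5·3!1!3!/8! · 1!3!4!2!2!2!] = √(36/7)
  +(−1)^2/∏(2,1,1,2,0,1)! = 1/4  (running 1/4)
  +(−1)^3/∏(3,0,0,1,1,2)! = -1/12  (running 1/6)
⟨..|..⟩ = √(36/7)·(1/6) = +0.377964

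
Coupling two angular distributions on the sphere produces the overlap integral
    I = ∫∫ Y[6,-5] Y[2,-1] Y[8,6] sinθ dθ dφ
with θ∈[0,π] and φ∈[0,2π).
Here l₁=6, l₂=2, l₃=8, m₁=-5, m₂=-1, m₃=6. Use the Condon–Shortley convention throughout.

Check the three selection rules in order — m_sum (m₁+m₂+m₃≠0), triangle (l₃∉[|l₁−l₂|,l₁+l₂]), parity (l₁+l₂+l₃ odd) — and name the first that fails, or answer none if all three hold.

azimuthal sum: -5 − 1 + 6 = 0  ✓
4 ≤ 8 ≤ 8 (triangle on l)  ✓
L = 6 + 2 + 8 = 16 (even)  ✓

none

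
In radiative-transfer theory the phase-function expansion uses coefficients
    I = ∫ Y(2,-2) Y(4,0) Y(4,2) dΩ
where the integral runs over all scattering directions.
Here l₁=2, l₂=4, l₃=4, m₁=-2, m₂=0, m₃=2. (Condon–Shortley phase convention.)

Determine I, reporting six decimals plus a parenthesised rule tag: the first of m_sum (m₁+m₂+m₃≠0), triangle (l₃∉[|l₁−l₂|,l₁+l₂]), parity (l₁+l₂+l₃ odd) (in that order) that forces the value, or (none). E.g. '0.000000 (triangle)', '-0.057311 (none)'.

Checks pass: Σm=0; 10 even; l₃=4∈[2,6].
(2·2+1)(2·4+1)(2·4+1) = 405
Δ: 2! 2! 6! / 11! → 1/13860
sum: t=0:+1/192 t=1:−1/36 t=2:+1/192 = -5/288
3j²(2 4 4; 0 0 0) = Δ·Π!·Σ² = 20/693  (sign -1)
sum: t=2:+1/192 = 1/192
3j²(2 4 4; -2 0 2) = Δ·Π!·Σ² = 3/77  (sign +1)
combine: 4πI² = 405·20/693·3/77 = 2700/5929
take √, sign -1: I = -0.19036462
No selection rule forces the value: the integral is nonzero (none).

-0.190365 (none)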